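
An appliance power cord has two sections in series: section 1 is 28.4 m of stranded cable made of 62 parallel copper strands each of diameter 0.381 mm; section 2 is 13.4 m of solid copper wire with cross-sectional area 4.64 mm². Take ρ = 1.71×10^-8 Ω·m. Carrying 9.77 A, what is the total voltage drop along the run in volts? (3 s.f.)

1.15 V

Section 1: A_strand = π(1.9050e-04)² = 1.140e-07 m²; R₁ = ρL/(N·A_s) = (1.71×10^-8)(28.4)/(62×1.140e-07) = 0.0687 Ω
Section 2: A = 4.64 mm² = 4.640e-06 m²
R₂ = (1.71×10^-8)(13.4)/(4.640e-06) = 0.04938 Ω
R = R₁ + R₂ = 0.1181 Ω
V = IR = 9.77 × 0.1181 = 1.15 V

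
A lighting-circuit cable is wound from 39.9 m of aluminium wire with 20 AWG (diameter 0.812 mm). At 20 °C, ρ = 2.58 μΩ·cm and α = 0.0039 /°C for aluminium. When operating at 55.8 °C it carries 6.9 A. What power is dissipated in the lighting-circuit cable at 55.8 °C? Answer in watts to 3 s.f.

ρ = 2.58 μΩ·cm = 2.58×10^-8 Ω·m
A = π(0.812/2 mm)² = π(4.0600e-04 m)² = 5.178e-07 m²
R₍20₎ = ρL/A = (2.58×10^-8)(39.9)/(5.178e-07) = 1.988 Ω
R₍55.8₎ = R₍20₎(1 + αΔT) = 1.988 × (1 + 0.0039×35.8) = 2.265 Ω
P = I²R = (6.9)² × 2.265 = 108 W

108 W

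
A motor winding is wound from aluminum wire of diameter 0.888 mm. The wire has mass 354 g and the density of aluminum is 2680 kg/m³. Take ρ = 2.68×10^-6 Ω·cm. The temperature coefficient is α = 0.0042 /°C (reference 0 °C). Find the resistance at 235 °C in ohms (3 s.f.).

18.3 Ω

ρ = 2.68×10^-6 Ω·cm = 2.68×10^-8 Ω·m
A = π(d/2)² = π(4.4400e-04 m)² = 6.1932e-07 m²
L = m/(density·A) = 0.354/(2680×6.1932e-07) = 213.3 m
R = ρL/A = (2.68×10^-8)(213.3)/(6.1932e-07) = 9.229 Ω
R(235 °C) = 9.229 × (1 + 0.0042×235) = 18.3 Ω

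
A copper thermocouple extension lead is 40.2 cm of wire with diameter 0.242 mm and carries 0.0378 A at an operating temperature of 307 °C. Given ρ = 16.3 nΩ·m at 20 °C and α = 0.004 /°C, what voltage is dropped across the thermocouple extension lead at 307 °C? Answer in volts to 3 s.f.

0.0116 V

ρ = 16.3 nΩ·m = 1.63×10^-8 Ω·m
A = π(d/2)² = π(1.2100e-04 m)² = 4.600e-08 m²
R₍20₎ = ρL/A = (1.63×10^-8)(0.402)/(4.600e-08) = 0.1425 Ω
R₍307₎ = R₍20₎(1 + αΔT) = 0.1425 × (1 + 0.004×287) = 0.306 Ω
V = IR = 0.0378 × 0.306 = 0.0116 V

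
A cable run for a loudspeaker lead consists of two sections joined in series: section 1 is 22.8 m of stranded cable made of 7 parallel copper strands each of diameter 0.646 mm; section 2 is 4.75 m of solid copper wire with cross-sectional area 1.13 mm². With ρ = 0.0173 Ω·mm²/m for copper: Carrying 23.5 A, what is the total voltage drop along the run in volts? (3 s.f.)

5.75 V

ρ = 0.0173 Ω·mm²/m = 1.73×10^-8 Ω·m
Section 1: A_strand = π(3.2300e-04)² = 3.278e-07 m²; R₁ = ρL/(N·A_s) = (1.73×10^-8)(22.8)/(7×3.278e-07) = 0.1719 Ω
Section 2: A = 1.13 mm² = 1.130e-06 m²
R₂ = (1.73×10^-8)(4.75)/(1.130e-06) = 0.07272 Ω
R = R₁ + R₂ = 0.2446 Ω
V = IR = 23.5 × 0.2446 = 5.75 V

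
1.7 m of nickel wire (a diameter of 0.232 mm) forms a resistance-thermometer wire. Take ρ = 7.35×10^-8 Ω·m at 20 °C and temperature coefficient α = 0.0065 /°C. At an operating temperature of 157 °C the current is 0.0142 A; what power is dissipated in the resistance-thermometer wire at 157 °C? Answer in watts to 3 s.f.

0.00113 W

A = π(d/2)² = π(1.1600e-04 m)² = 4.227e-08 m²
R₍20₎ = ρL/A = (7.35×10^-8)(1.7)/(4.227e-08) = 2.956 Ω
R₍157₎ = R₍20₎(1 + αΔT) = 2.956 × (1 + 0.0065×137) = 5.588 Ω
P = I²R = (0.0142)² × 5.588 = 0.00113 W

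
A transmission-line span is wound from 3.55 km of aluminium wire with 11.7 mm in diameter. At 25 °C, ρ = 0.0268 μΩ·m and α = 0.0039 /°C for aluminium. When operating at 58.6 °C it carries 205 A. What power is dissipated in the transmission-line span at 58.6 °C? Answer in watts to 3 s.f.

42100 W

ρ = 0.0268 μΩ·m = 2.68×10^-8 Ω·m
A = π(d/2)² = π(5.8500e-03 m)² = 1.075e-04 m²
R₍25₎ = ρL/A = (2.68×10^-8)(3550)/(1.075e-04) = 0.8849 Ω
R₍58.6₎ = R₍25₎(1 + αΔT) = 0.8849 × (1 + 0.0039×33.6) = 1.001 Ω
P = I²R = (205)² × 1.001 = 42100 W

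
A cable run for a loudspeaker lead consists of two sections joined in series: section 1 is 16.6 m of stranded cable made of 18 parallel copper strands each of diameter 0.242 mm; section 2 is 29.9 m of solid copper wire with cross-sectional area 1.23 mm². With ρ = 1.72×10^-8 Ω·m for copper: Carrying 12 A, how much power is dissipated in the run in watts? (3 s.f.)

110 W

Section 1: A_strand = π(1.2100e-04)² = 4.600e-08 m²; R₁ = ρL/(N·A_s) = (1.72×10^-8)(16.6)/(18×4.600e-08) = 0.3449 Ω
Section 2: A = 1.23 mm² = 1.230e-06 m²
R₂ = (1.72×10^-8)(29.9)/(1.230e-06) = 0.4181 Ω
R = R₁ + R₂ = 0.763 Ω
P = I²R = (12)² × 0.763 = 110 W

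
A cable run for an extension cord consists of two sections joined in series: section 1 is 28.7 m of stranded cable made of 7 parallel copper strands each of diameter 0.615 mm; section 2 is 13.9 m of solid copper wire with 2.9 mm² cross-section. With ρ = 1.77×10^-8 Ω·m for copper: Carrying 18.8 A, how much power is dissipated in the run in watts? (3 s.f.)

116 W

Section 1: A_strand = π(3.0750e-04)² = 2.971e-07 m²; R₁ = ρL/(N·A_s) = (1.77×10^-8)(28.7)/(7×2.971e-07) = 0.2443 Ω
Section 2: A = 2.9 mm² = 2.900e-06 m²
R₂ = (1.77×10^-8)(13.9)/(2.900e-06) = 0.08484 Ω
R = R₁ + R₂ = 0.3291 Ω
P = I²R = (18.8)² × 0.3291 = 116 W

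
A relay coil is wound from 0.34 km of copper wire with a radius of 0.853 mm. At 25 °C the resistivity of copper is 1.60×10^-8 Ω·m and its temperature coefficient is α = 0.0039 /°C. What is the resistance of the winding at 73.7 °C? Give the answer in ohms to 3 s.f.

2.83 Ω

A = πr² = π(8.5300e-04 m)² = 2.286e-06 m²
R₍25°C₎ = ρL/A = (1.60×10^-8)(340)/(2.286e-06) = 2.38 Ω
R = R₀(1 + αΔT) = 2.38(1 + 0.0039×48.7) = 2.83 Ω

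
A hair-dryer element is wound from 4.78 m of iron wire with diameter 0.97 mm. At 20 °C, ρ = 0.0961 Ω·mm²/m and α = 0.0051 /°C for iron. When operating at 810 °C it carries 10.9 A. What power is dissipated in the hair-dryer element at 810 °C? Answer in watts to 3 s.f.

371 W

ρ = 0.0961 Ω·mm²/m = 9.61×10^-8 Ω·m
A = π(d/2)² = π(4.8500e-04 m)² = 7.390e-07 m²
R₍20₎ = ρL/A = (9.61×10^-8)(4.78)/(7.390e-07) = 0.6216 Ω
R₍810₎ = R₍20₎(1 + αΔT) = 0.6216 × (1 + 0.0051×790) = 3.126 Ω
P = I²R = (10.9)² × 3.126 = 371 W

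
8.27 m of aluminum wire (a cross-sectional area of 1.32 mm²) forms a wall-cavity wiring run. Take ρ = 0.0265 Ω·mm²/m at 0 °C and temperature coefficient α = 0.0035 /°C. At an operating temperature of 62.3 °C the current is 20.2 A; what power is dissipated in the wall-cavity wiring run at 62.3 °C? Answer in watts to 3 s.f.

82.5 W

ρ = 0.0265 Ω·mm²/m = 2.65×10^-8 Ω·m
A = 1.32 mm² = 1.320e-06 m²
R₍0₎ = ρL/A = (2.65×10^-8)(8.27)/(1.320e-06) = 0.166 Ω
R₍62.3₎ = R₍0₎(1 + αΔT) = 0.166 × (1 + 0.0035×62.3) = 0.2022 Ω
P = I²R = (20.2)² × 0.2022 = 82.5 W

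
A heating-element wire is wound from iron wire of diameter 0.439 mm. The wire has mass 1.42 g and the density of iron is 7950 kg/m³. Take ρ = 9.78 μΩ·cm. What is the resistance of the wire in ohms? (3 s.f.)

0.762 Ω

ρ = 9.78 μΩ·cm = 9.78×10^-8 Ω·m
A = π(d/2)² = π(2.1950e-04 m)² = 1.5136e-07 m²
L = m/(density·A) = 0.00142/(7950×1.5136e-07) = 1.18 m
R = ρL/A = (9.78×10^-8)(1.18)/(1.5136e-07) = 0.762 Ω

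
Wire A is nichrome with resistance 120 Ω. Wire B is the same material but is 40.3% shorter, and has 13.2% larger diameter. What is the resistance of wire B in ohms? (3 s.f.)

R ∝ L/d², so R_B/R_A = (1 − 40.3/100) × (1 + 13.2/100)⁻²
= 0.597 × 0.7804 = 0.4659
R_B = 0.4659 × 120 = 55.9 Ω

55.9 Ω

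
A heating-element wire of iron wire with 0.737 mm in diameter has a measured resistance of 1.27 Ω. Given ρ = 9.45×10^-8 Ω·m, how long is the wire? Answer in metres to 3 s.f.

A = π(d/2)² = π(3.6850e-04 m)² = 4.266e-07 m²
L = RA/ρ = (1.27)(4.266e-07)/(9.45×10^-8) = 5.73 m

5.73 m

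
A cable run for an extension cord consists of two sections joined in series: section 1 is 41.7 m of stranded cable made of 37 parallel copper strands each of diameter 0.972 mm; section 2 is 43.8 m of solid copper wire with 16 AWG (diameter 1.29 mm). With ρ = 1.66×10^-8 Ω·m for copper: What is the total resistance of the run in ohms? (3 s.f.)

Section 1: A_strand = π(4.8600e-04)² = 7.420e-07 m²; R₁ = ρL/(N·A_s) = (1.66×10^-8)(41.7)/(37×7.420e-07) = 0.02521 Ω
Section 2: A = π(1.29/2 mm)² = π(6.4500e-04 m)² = 1.307e-06 m²
R₂ = (1.66×10^-8)(43.8)/(1.307e-06) = 0.5563 Ω
R = R₁ + R₂ = 0.582 Ω

0.582 Ω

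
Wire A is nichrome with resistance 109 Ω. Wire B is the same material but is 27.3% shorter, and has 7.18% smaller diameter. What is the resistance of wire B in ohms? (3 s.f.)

92.0 Ω

R ∝ L/d², so R_B/R_A = (1 − 27.3/100) × (1 − 7.18/100)⁻²
= 0.727 × 1.161 = 0.8438
R_B = 0.8438 × 109 = 92.0 Ω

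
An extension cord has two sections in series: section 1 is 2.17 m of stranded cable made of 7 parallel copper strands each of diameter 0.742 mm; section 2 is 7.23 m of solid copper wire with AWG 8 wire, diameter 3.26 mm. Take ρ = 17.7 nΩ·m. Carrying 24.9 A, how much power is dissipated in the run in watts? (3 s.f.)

17.4 W

ρ = 17.7 nΩ·m = 1.77×10^-8 Ω·m
Section 1: A_strand = π(3.7100e-04)² = 4.324e-07 m²; R₁ = ρL/(N·A_s) = (1.77×10^-8)(2.17)/(7×4.324e-07) = 0.01269 Ω
Section 2: A = π(3.26/2 mm)² = π(1.6300e-03 m)² = 8.347e-06 m²
R₂ = (1.77×10^-8)(7.23)/(8.347e-06) = 0.01533 Ω
R = R₁ + R₂ = 0.02802 Ω
P = I²R = (24.9)² × 0.02802 = 17.4 W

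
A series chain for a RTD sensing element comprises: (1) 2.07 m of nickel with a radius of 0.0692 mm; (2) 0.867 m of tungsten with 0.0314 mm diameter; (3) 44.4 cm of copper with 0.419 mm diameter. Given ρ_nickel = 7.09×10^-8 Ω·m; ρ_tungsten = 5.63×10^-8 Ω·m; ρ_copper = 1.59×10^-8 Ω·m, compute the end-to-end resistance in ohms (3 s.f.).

72.8 Ω

Seg 1: A = πr² = π(6.9200e-05 m)² = 1.504e-08 m²
R_1 = (7.09×10^-8)(2.07)/(1.504e-08) = 9.756 Ω
Seg 2: A = π(d/2)² = π(1.5700e-05 m)² = 7.744e-10 m²
R_2 = (5.63×10^-8)(0.867)/(7.744e-10) = 63.03 Ω
Seg 3: A = π(d/2)² = π(2.0950e-04 m)² = 1.379e-07 m²
R_3 = (1.59×10^-8)(0.444)/(1.379e-07) = 0.0512 Ω
R_total = R_1 + R_2 + R_3 = 72.8 Ω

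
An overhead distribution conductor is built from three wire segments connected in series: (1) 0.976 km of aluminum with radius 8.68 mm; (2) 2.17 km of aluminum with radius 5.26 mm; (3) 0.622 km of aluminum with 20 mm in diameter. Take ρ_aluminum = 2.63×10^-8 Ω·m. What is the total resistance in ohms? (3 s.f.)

0.817 Ω

Seg 1: A = πr² = π(8.6800e-03 m)² = 2.367e-04 m²
R_1 = (2.63×10^-8)(976)/(2.367e-04) = 0.1084 Ω
Seg 2: A = πr² = π(5.2600e-03 m)² = 8.692e-05 m²
R_2 = (2.63×10^-8)(2170)/(8.692e-05) = 0.6566 Ω
Seg 3: A = π(d/2)² = π(1.0000e-02 m)² = 3.142e-04 m²
R_3 = (2.63×10^-8)(622)/(3.142e-04) = 0.05207 Ω
R_total = R_1 + R_2 + R_3 = 0.817 Ω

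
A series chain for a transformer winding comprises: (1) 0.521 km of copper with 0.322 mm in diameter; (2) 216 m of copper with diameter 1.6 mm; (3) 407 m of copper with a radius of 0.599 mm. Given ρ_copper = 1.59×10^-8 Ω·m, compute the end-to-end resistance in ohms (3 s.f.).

Seg 1: A = π(d/2)² = π(1.6100e-04 m)² = 8.143e-08 m²
R_1 = (1.59×10^-8)(521)/(8.143e-08) = 101.7 Ω
Seg 2: A = π(d/2)² = π(8.0000e-04 m)² = 2.011e-06 m²
R_2 = (1.59×10^-8)(216)/(2.011e-06) = 1.708 Ω
Seg 3: A = πr² = π(5.9900e-04 m)² = 1.127e-06 m²
R_3 = (1.59×10^-8)(407)/(1.127e-06) = 5.741 Ω
R_total = R_1 + R_2 + R_3 = 109 Ω

109 Ω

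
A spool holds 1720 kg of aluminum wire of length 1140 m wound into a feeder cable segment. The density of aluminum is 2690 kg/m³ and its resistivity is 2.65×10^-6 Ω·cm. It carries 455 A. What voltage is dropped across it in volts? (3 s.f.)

24.5 V

ρ = 2.65×10^-6 Ω·cm = 2.65×10^-8 Ω·m
A = m/(density·L) = 1720/(2690×1140) = 5.6088e-04 m²
R = ρL/A = (2.65×10^-8)(1140)/(5.6088e-04) = 0.05386 Ω
V = IR = 455 × 0.05386 = 24.5 V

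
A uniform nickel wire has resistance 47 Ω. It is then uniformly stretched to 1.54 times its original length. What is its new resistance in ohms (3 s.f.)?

Volume constant ⇒ A' = A/k with k = 1.54. R' = ρ(kL)/(A/k) = k²R.
R' = 2.372 × 47 = 111 Ω

111 Ω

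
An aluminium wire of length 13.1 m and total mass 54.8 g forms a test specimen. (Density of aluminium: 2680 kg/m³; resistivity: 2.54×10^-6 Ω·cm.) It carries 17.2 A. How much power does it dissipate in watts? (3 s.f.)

ρ = 2.54×10^-6 Ω·cm = 2.54×10^-8 Ω·m
A = m/(density·L) = 0.0548/(2680×13.1) = 1.5609e-06 m²
R = ρL/A = (2.54×10^-8)(13.1)/(1.5609e-06) = 0.2132 Ω
P = I²R = (17.2)² × 0.2132 = 63.1 W

63.1 W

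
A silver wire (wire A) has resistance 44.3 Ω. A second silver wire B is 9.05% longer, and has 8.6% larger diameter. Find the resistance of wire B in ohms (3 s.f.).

R ∝ L/d², so R_B/R_A = (1 + 9.05/100) × (1 + 8.6/100)⁻²
= 1.091 × 0.8479 = 0.9246
R_B = 0.9246 × 44.3 = 41.0 Ω

41.0 Ω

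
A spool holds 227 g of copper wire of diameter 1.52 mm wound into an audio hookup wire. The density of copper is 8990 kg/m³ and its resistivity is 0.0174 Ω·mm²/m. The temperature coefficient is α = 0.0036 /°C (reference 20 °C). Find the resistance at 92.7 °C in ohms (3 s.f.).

ρ = 0.0174 Ω·mm²/m = 1.74×10^-8 Ω·m
A = π(d/2)² = π(7.6000e-04 m)² = 1.8146e-06 m²
L = m/(density·A) = 0.227/(8990×1.8146e-06) = 13.92 m
R = ρL/A = (1.74×10^-8)(13.92)/(1.8146e-06) = 0.1334 Ω
R(92.7 °C) = 0.1334 × (1 + 0.0036×72.7) = 0.168 Ω

0.168 Ω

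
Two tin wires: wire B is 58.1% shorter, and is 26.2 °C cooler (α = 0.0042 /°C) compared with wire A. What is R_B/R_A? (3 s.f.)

R ∝ ρL/d² with ρ ∝ (1+αΔT), so R_B/R_A = (1 − 58.1/100) × (1 − 0.0042×26.2)
= 0.419 × 0.89 = 0.373

0.373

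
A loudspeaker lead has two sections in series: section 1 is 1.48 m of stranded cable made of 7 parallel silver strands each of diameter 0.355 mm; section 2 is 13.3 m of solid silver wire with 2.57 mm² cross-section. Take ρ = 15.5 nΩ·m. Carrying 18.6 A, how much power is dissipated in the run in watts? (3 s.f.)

39.2 W

ρ = 15.5 nΩ·m = 1.55×10^-8 Ω·m
Section 1: A_strand = π(1.7750e-04)² = 9.898e-08 m²; R₁ = ρL/(N·A_s) = (1.55×10^-8)(1.48)/(7×9.898e-08) = 0.03311 Ω
Section 2: A = 2.57 mm² = 2.570e-06 m²
R₂ = (1.55×10^-8)(13.3)/(2.570e-06) = 0.08021 Ω
R = R₁ + R₂ = 0.1133 Ω
P = I²R = (18.6)² × 0.1133 = 39.2 W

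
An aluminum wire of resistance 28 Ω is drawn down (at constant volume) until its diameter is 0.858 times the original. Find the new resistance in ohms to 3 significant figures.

Volume constant ⇒ L' = L/r² with r = 0.858. R' = ρL'/A' = ρ(L/r²)/(πr²d₀²/4) = R/r⁴.
R' = 1.845 × 28 = 51.7 Ω

51.7 Ω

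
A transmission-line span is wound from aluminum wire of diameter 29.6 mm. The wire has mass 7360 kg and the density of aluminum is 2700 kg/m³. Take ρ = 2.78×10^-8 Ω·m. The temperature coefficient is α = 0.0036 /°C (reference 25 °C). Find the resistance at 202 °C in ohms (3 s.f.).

0.262 Ω

A = π(d/2)² = π(1.4800e-02 m)² = 6.8813e-04 m²
L = m/(density·A) = 7360/(2700×6.8813e-04) = 3961 m
R = ρL/A = (2.78×10^-8)(3961)/(6.8813e-04) = 0.16 Ω
R(202 °C) = 0.16 × (1 + 0.0036×177) = 0.262 Ω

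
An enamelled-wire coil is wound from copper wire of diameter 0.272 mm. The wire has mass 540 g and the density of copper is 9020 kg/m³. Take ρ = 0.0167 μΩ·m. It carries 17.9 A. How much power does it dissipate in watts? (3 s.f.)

ρ = 0.0167 μΩ·m = 1.67×10^-8 Ω·m
A = π(d/2)² = π(1.3600e-04 m)² = 5.8107e-08 m²
L = m/(density·A) = 0.54/(9020×5.8107e-08) = 1030 m
R = ρL/A = (1.67×10^-8)(1030)/(5.8107e-08) = 296.1 Ω
P = I²R = (17.9)² × 296.1 = 94900 W

94900 W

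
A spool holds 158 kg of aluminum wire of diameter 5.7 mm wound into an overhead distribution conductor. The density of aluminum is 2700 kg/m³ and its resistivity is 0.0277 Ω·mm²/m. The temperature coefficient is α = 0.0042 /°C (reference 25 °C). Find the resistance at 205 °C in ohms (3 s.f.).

ρ = 0.0277 Ω·mm²/m = 2.77×10^-8 Ω·m
A = π(d/2)² = π(2.8500e-03 m)² = 2.5518e-05 m²
L = m/(density·A) = 158/(2700×2.5518e-05) = 2293 m
R = ρL/A = (2.77×10^-8)(2293)/(2.5518e-05) = 2.489 Ω
R(205 °C) = 2.489 × (1 + 0.0042×180) = 4.37 Ω

4.37 Ω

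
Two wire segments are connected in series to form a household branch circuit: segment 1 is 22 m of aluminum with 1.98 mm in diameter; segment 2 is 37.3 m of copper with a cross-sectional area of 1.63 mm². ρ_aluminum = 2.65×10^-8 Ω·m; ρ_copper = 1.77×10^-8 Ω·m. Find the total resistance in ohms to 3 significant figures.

Segment 1: A = π(d/2)² = π(9.9000e-04 m)² = 3.079e-06 m²
R₁ = ρL/A = (2.65×10^-8)(22)/(3.079e-06) = 0.1893 Ω
Segment 2: A = 1.63 mm² = 1.630e-06 m²
R₂ = (1.77×10^-8)(37.3)/(1.630e-06) = 0.405 Ω
R = R₁ + R₂ = 0.594 Ω

0.594 Ω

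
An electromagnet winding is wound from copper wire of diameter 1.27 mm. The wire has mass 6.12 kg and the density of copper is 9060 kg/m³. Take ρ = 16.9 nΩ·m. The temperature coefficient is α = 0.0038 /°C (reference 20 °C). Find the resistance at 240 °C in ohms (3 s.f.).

13.1 Ω

ρ = 16.9 nΩ·m = 1.69×10^-8 Ω·m
A = π(d/2)² = π(6.3500e-04 m)² = 1.2668e-06 m²
L = m/(density·A) = 6.12/(9060×1.2668e-06) = 533.2 m
R = ρL/A = (1.69×10^-8)(533.2)/(1.2668e-06) = 7.114 Ω
R(240 °C) = 7.114 × (1 + 0.0038×220) = 13.1 Ω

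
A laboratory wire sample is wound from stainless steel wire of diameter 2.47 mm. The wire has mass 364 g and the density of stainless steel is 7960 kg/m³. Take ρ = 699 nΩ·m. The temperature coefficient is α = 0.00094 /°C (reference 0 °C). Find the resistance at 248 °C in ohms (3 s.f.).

ρ = 699 nΩ·m = 6.99×10^-7 Ω·m
A = π(d/2)² = π(1.2350e-03 m)² = 4.7916e-06 m²
L = m/(density·A) = 0.364/(7960×4.7916e-06) = 9.543 m
R = ρL/A = (6.99×10^-7)(9.543)/(4.7916e-06) = 1.392 Ω
R(248 °C) = 1.392 × (1 + 0.00094×248) = 1.72 Ω

1.72 Ω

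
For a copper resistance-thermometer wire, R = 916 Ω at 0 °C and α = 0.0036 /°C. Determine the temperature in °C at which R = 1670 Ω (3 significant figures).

R = R₀(1 + α(T − T₀)) ⇒ T = T₀ + (R/R₀ − 1)/α
T = 0 + (1670/916 − 1)/0.0036 = 0 + (0.8231)/0.0036 = 229 °C

229 °C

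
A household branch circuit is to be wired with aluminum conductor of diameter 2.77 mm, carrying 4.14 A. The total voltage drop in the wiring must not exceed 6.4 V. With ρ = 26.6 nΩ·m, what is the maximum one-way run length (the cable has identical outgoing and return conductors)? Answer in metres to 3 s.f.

ρ = 26.6 nΩ·m = 2.66×10^-8 Ω·m
A = π(d/2)² = π(1.3850e-03 m)² = 6.026e-06 m²
L_max = V_max·A/(2·ρI) = (6.4)(6.026e-06)/(2×2.66×10^-8×4.14) = 175 m

175 m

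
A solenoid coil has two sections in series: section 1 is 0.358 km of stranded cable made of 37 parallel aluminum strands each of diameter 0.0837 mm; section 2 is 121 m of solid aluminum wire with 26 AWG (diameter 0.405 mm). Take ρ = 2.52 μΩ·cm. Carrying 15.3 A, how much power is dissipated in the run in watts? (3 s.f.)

15900 W

ρ = 2.52 μΩ·cm = 2.52×10^-8 Ω·m
Section 1: A_strand = π(4.1850e-05)² = 5.502e-09 m²; R₁ = ρL/(N·A_s) = (2.52×10^-8)(358)/(37×5.502e-09) = 44.31 Ω
Section 2: A = π(0.405/2 mm)² = π(2.0250e-04 m)² = 1.288e-07 m²
R₂ = (2.52×10^-8)(121)/(1.288e-07) = 23.67 Ω
R = R₁ + R₂ = 67.98 Ω
P = I²R = (15.3)² × 67.98 = 15900 W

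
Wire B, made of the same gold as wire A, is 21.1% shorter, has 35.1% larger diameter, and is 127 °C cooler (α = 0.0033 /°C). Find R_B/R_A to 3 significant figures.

R ∝ ρL/d² with ρ ∝ (1+αΔT), so R_B/R_A = (1 − 21.1/100) × (1 + 35.1/100)⁻² × (1 − 0.0033×127)
= 0.789 × 0.5479 × 0.5809 = 0.251

0.251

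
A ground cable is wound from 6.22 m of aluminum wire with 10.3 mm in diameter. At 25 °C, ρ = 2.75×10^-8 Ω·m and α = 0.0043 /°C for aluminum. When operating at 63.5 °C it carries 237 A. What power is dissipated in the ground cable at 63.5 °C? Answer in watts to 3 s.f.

134 W

A = π(d/2)² = π(5.1500e-03 m)² = 8.332e-05 m²
R₍25₎ = ρL/A = (2.75×10^-8)(6.22)/(8.332e-05) = 0.002053 Ω
R₍63.5₎ = R₍25₎(1 + αΔT) = 0.002053 × (1 + 0.0043×38.5) = 0.002393 Ω
P = I²R = (237)² × 0.002393 = 134 W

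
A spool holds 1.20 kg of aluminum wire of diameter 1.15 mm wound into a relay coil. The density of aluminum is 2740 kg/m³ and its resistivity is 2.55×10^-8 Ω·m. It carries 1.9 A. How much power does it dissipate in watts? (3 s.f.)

A = π(d/2)² = π(5.7500e-04 m)² = 1.0387e-06 m²
L = m/(density·A) = 1.2/(2740×1.0387e-06) = 421.6 m
R = ρL/A = (2.55×10^-8)(421.6)/(1.0387e-06) = 10.35 Ω
P = I²R = (1.9)² × 10.35 = 37.4 W

37.4 W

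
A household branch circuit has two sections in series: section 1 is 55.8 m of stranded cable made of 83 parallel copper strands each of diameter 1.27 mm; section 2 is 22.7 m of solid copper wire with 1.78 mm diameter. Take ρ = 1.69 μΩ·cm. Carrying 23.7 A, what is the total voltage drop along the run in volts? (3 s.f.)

3.87 V

ρ = 1.69 μΩ·cm = 1.69×10^-8 Ω·m
Section 1: A_strand = π(6.3500e-04)² = 1.267e-06 m²; R₁ = ρL/(N·A_s) = (1.69×10^-8)(55.8)/(83×1.267e-06) = 0.008969 Ω
Section 2: A = π(d/2)² = π(8.9000e-04 m)² = 2.488e-06 m²
R₂ = (1.69×10^-8)(22.7)/(2.488e-06) = 0.1542 Ω
R = R₁ + R₂ = 0.1631 Ω
V = IR = 23.7 × 0.1631 = 3.87 V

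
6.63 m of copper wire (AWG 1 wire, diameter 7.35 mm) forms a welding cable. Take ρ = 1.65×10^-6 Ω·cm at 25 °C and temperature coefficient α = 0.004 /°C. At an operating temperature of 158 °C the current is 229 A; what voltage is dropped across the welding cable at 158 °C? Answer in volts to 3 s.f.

ρ = 1.65×10^-6 Ω·cm = 1.65×10^-8 Ω·m
A = π(7.35/2 mm)² = π(3.6750e-03 m)² = 4.243e-05 m²
R₍25₎ = ρL/A = (1.65×10^-8)(6.63)/(4.243e-05) = 0.002578 Ω
R₍158₎ = R₍25₎(1 + αΔT) = 0.002578 × (1 + 0.004×133) = 0.00395 Ω
V = IR = 229 × 0.00395 = 0.905 V

0.905 V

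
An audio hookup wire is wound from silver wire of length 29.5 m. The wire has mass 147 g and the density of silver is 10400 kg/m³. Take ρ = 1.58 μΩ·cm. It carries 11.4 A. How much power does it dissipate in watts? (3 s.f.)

ρ = 1.58 μΩ·cm = 1.58×10^-8 Ω·m
A = m/(density·L) = 0.147/(10400×29.5) = 4.7914e-07 m²
R = ρL/A = (1.58×10^-8)(29.5)/(4.7914e-07) = 0.9728 Ω
P = I²R = (11.4)² × 0.9728 = 126 W

126 W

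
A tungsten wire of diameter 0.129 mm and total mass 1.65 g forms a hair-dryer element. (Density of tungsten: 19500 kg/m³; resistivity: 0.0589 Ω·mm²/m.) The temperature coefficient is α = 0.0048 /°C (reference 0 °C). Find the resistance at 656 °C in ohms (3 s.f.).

ρ = 0.0589 Ω·mm²/m = 5.89×10^-8 Ω·m
A = π(d/2)² = π(6.4500e-05 m)² = 1.3070e-08 m²
L = m/(density·A) = 0.00165/(19500×1.3070e-08) = 6.474 m
R = ρL/A = (5.89×10^-8)(6.474)/(1.3070e-08) = 29.18 Ω
R(656 °C) = 29.18 × (1 + 0.0048×656) = 121 Ω

121 Ω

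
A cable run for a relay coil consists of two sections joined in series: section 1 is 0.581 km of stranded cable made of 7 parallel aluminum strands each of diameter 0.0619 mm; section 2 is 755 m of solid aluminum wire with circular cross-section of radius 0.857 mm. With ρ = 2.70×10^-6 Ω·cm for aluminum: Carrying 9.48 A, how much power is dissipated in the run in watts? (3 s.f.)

67700 W

ρ = 2.70×10^-6 Ω·cm = 2.70×10^-8 Ω·m
Section 1: A_strand = π(3.0950e-05)² = 3.009e-09 m²; R₁ = ρL/(N·A_s) = (2.70×10^-8)(581)/(7×3.009e-09) = 744.7 Ω
Section 2: A = πr² = π(8.5700e-04 m)² = 2.307e-06 m²
R₂ = (2.70×10^-8)(755)/(2.307e-06) = 8.835 Ω
R = R₁ + R₂ = 753.5 Ω
P = I²R = (9.48)² × 753.5 = 67700 W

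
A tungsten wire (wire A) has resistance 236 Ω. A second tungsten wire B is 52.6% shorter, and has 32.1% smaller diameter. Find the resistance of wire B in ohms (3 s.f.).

R ∝ L/d², so R_B/R_A = (1 − 52.6/100) × (1 − 32.1/100)⁻²
= 0.474 × 2.169 = 1.028
R_B = 1.028 × 236 = 243 Ω

243 Ω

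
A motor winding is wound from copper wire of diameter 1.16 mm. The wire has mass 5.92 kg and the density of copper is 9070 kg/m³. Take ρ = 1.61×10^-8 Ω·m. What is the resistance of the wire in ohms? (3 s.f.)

9.41 Ω

A = π(d/2)² = π(5.8000e-04 m)² = 1.0568e-06 m²
L = m/(density·A) = 5.92/(9070×1.0568e-06) = 617.6 m
R = ρL/A = (1.61×10^-8)(617.6)/(1.0568e-06) = 9.41 Ω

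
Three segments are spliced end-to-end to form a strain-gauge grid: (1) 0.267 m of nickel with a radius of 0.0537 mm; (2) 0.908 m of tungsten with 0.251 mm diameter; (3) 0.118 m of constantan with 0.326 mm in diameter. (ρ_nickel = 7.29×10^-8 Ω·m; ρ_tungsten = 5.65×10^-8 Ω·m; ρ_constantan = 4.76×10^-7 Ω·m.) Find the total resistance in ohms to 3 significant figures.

Seg 1: A = πr² = π(5.3700e-05 m)² = 9.059e-09 m²
R_1 = (7.29×10^-8)(0.267)/(9.059e-09) = 2.149 Ω
Seg 2: A = π(d/2)² = π(1.2550e-04 m)² = 4.948e-08 m²
R_2 = (5.65×10^-8)(0.908)/(4.948e-08) = 1.037 Ω
Seg 3: A = π(d/2)² = π(1.6300e-04 m)² = 8.347e-08 m²
R_3 = (4.76×10^-7)(0.118)/(8.347e-08) = 0.6729 Ω
R_total = R_1 + R_2 + R_3 = 3.86 Ω

3.86 Ω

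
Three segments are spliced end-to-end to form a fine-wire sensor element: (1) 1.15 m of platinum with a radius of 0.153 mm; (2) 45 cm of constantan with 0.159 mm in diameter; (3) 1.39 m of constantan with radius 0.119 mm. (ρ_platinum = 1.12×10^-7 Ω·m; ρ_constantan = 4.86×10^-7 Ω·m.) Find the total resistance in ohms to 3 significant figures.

28.0 Ω

Seg 1: A = πr² = π(1.5300e-04 m)² = 7.354e-08 m²
R_1 = (1.12×10^-7)(1.15)/(7.354e-08) = 1.751 Ω
Seg 2: A = π(d/2)² = π(7.9500e-05 m)² = 1.986e-08 m²
R_2 = (4.86×10^-7)(0.45)/(1.986e-08) = 11.01 Ω
Seg 3: A = πr² = π(1.1900e-04 m)² = 4.449e-08 m²
R_3 = (4.86×10^-7)(1.39)/(4.449e-08) = 15.18 Ω
R_total = R_1 + R_2 + R_3 = 28.0 Ω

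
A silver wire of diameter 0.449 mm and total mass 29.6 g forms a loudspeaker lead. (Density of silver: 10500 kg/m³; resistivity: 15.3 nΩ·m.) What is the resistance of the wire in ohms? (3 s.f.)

1.72 Ω

ρ = 15.3 nΩ·m = 1.53×10^-8 Ω·m
A = π(d/2)² = π(2.2450e-04 m)² = 1.5834e-07 m²
L = m/(density·A) = 0.0296/(10500×1.5834e-07) = 17.8 m
R = ρL/A = (1.53×10^-8)(17.8)/(1.5834e-07) = 1.72 Ω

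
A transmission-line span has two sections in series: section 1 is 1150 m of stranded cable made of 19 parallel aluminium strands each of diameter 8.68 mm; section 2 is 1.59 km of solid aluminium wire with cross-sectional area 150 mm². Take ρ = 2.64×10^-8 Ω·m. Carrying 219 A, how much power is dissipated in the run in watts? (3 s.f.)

14700 W

Section 1: A_strand = π(4.3400e-03)² = 5.917e-05 m²; R₁ = ρL/(N·A_s) = (2.64×10^-8)(1150)/(19×5.917e-05) = 0.027 Ω
Section 2: A = 150 mm² = 1.500e-04 m²
R₂ = (2.64×10^-8)(1590)/(1.500e-04) = 0.2798 Ω
R = R₁ + R₂ = 0.3068 Ω
P = I²R = (219)² × 0.3068 = 14700 W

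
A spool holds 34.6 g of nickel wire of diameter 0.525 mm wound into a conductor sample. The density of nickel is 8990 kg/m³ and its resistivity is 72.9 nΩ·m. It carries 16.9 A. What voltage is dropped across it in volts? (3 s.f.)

101 V

ρ = 72.9 nΩ·m = 7.29×10^-8 Ω·m
A = π(d/2)² = π(2.6250e-04 m)² = 2.1648e-07 m²
L = m/(density·A) = 0.0346/(8990×2.1648e-07) = 17.78 m
R = ρL/A = (7.29×10^-8)(17.78)/(2.1648e-07) = 5.987 Ω
V = IR = 16.9 × 5.987 = 101 V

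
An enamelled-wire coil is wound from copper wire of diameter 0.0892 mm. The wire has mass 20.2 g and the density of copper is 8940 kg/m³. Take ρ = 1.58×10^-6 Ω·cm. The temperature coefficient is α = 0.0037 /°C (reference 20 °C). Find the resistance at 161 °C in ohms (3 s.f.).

1390 Ω

ρ = 1.58×10^-6 Ω·cm = 1.58×10^-8 Ω·m
A = π(d/2)² = π(4.4600e-05 m)² = 6.2491e-09 m²
L = m/(density·A) = 0.0202/(8940×6.2491e-09) = 361.6 m
R = ρL/A = (1.58×10^-8)(361.6)/(6.2491e-09) = 914.2 Ω
R(161 °C) = 914.2 × (1 + 0.0037×141) = 1390 Ω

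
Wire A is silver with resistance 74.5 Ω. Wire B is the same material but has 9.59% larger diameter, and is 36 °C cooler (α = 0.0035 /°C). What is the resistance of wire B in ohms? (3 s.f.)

54.2 Ω

R ∝ ρL/d² with ρ ∝ (1+αΔT), so R_B/R_A = (1 + 9.59/100)⁻² × (1 − 0.0035×36)
= 0.8326 × 0.874 = 0.7277
R_B = 0.7277 × 74.5 = 54.2 Ω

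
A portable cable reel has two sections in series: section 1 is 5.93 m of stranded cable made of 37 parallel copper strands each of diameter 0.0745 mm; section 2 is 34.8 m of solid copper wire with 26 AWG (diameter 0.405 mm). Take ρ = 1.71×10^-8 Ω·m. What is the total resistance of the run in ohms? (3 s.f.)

5.25 Ω

Section 1: A_strand = π(3.7250e-05)² = 4.359e-09 m²; R₁ = ρL/(N·A_s) = (1.71×10^-8)(5.93)/(37×4.359e-09) = 0.6287 Ω
Section 2: A = π(0.405/2 mm)² = π(2.0250e-04 m)² = 1.288e-07 m²
R₂ = (1.71×10^-8)(34.8)/(1.288e-07) = 4.619 Ω
R = R₁ + R₂ = 5.25 Ω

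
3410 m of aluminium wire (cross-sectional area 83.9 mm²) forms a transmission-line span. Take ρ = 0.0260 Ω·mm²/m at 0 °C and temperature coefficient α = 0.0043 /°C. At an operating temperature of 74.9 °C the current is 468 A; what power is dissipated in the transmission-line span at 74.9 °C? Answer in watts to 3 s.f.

3.06×10^5 W

ρ = 0.0260 Ω·mm²/m = 2.60×10^-8 Ω·m
A = 83.9 mm² = 8.390e-05 m²
R₍0₎ = ρL/A = (2.60×10^-8)(3410)/(8.390e-05) = 1.057 Ω
R₍74.9₎ = R₍0₎(1 + αΔT) = 1.057 × (1 + 0.0043×74.9) = 1.397 Ω
P = I²R = (468)² × 1.397 = 3.06×10^5 W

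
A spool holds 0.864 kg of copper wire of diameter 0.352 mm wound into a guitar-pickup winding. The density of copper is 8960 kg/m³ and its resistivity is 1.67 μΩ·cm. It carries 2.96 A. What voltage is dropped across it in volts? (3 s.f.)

503 V

ρ = 1.67 μΩ·cm = 1.67×10^-8 Ω·m
A = π(d/2)² = π(1.7600e-04 m)² = 9.7314e-08 m²
L = m/(density·A) = 0.864/(8960×9.7314e-08) = 990.9 m
R = ρL/A = (1.67×10^-8)(990.9)/(9.7314e-08) = 170 Ω
V = IR = 2.96 × 170 = 503 V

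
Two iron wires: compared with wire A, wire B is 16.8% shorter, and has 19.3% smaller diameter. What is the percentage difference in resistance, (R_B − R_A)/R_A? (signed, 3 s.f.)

27.8%

R ∝ L/d², so R_B/R_A = (1 − 16.8/100) × (1 − 19.3/100)⁻²
= 0.832 × 1.536 = 1.278
(R_B − R_A)/R_A = 1.278 − 1 = 27.8%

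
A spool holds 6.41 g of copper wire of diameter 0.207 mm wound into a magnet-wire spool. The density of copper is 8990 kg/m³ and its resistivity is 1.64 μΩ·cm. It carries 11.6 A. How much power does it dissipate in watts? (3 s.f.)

1390 W

ρ = 1.64 μΩ·cm = 1.64×10^-8 Ω·m
A = π(d/2)² = π(1.0350e-04 m)² = 3.3654e-08 m²
L = m/(density·A) = 0.00641/(8990×3.3654e-08) = 21.19 m
R = ρL/A = (1.64×10^-8)(21.19)/(3.3654e-08) = 10.32 Ω
P = I²R = (11.6)² × 10.32 = 1390 W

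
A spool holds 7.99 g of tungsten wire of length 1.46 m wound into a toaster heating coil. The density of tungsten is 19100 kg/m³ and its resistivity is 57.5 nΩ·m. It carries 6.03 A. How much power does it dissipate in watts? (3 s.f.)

ρ = 57.5 nΩ·m = 5.75×10^-8 Ω·m
A = m/(density·L) = 0.00799/(19100×1.46) = 2.8652e-07 m²
R = ρL/A = (5.75×10^-8)(1.46)/(2.8652e-07) = 0.293 Ω
P = I²R = (6.03)² × 0.293 = 10.7 W

10.7 W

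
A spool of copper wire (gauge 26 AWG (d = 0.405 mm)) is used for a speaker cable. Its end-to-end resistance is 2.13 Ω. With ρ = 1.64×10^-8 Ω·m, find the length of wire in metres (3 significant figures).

16.7 m

A = π(0.405/2 mm)² = π(2.0250e-04 m)² = 1.288e-07 m²
L = RA/ρ = (2.13)(1.288e-07)/(1.64×10^-8) = 16.7 m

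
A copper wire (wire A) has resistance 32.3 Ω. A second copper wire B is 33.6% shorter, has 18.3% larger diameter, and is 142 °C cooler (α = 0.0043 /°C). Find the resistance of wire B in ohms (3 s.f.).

R ∝ ρL/d² with ρ ∝ (1+αΔT), so R_B/R_A = (1 − 33.6/100) × (1 + 18.3/100)⁻² × (1 − 0.0043×142)
= 0.664 × 0.7146 × 0.3894 = 0.1847
R_B = 0.1847 × 32.3 = 5.97 Ω

5.97 Ω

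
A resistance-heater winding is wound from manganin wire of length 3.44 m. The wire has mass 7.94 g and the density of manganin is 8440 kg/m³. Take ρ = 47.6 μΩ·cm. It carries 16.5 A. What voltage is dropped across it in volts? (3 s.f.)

ρ = 47.6 μΩ·cm = 4.76×10^-7 Ω·m
A = m/(density·L) = 0.00794/(8440×3.44) = 2.7348e-07 m²
R = ρL/A = (4.76×10^-7)(3.44)/(2.7348e-07) = 5.988 Ω
V = IR = 16.5 × 5.988 = 98.8 V

98.8 V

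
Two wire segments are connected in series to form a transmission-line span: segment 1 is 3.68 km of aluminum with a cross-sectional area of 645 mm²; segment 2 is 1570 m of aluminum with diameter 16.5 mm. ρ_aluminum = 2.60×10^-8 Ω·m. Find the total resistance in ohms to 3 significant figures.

Segment 1: A = 645 mm² = 6.450e-04 m²
R₁ = ρL/A = (2.60×10^-8)(3680)/(6.450e-04) = 0.1483 Ω
Segment 2: A = π(d/2)² = π(8.2500e-03 m)² = 2.138e-04 m²
R₂ = (2.60×10^-8)(1570)/(2.138e-04) = 0.1909 Ω
R = R₁ + R₂ = 0.339 Ω

0.339 Ω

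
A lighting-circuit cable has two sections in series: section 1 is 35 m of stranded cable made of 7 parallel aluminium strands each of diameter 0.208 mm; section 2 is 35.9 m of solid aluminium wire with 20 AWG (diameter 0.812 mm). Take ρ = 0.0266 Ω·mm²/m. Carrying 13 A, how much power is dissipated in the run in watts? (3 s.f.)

ρ = 0.0266 Ω·mm²/m = 2.66×10^-8 Ω·m
Section 1: A_strand = π(1.0400e-04)² = 3.398e-08 m²; R₁ = ρL/(N·A_s) = (2.66×10^-8)(35)/(7×3.398e-08) = 3.914 Ω
Section 2: A = π(0.812/2 mm)² = π(4.0600e-04 m)² = 5.178e-07 m²
R₂ = (2.66×10^-8)(35.9)/(5.178e-07) = 1.844 Ω
R = R₁ + R₂ = 5.758 Ω
P = I²R = (13)² × 5.758 = 973 W

973 W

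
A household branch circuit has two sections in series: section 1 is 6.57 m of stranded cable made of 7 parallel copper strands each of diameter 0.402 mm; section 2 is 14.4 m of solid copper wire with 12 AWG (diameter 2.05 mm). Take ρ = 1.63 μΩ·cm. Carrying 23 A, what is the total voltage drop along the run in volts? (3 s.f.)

ρ = 1.63 μΩ·cm = 1.63×10^-8 Ω·m
Section 1: A_strand = π(2.0100e-04)² = 1.269e-07 m²; R₁ = ρL/(N·A_s) = (1.63×10^-8)(6.57)/(7×1.269e-07) = 0.1205 Ω
Section 2: A = π(2.05/2 mm)² = π(1.0250e-03 m)² = 3.301e-06 m²
R₂ = (1.63×10^-8)(14.4)/(3.301e-06) = 0.07111 Ω
R = R₁ + R₂ = 0.1916 Ω
V = IR = 23 × 0.1916 = 4.41 V

4.41 V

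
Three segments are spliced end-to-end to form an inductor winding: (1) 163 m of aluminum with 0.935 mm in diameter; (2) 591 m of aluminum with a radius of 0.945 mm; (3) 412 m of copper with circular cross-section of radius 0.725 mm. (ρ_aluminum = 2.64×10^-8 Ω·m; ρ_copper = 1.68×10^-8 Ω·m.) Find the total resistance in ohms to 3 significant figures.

Seg 1: A = π(d/2)² = π(4.6750e-04 m)² = 6.866e-07 m²
R_1 = (2.64×10^-8)(163)/(6.866e-07) = 6.267 Ω
Seg 2: A = πr² = π(9.4500e-04 m)² = 2.806e-06 m²
R_2 = (2.64×10^-8)(591)/(2.806e-06) = 5.561 Ω
Seg 3: A = πr² = π(7.2500e-04 m)² = 1.651e-06 m²
R_3 = (1.68×10^-8)(412)/(1.651e-06) = 4.192 Ω
R_total = R_1 + R_2 + R_3 = 16.0 Ω

16.0 Ω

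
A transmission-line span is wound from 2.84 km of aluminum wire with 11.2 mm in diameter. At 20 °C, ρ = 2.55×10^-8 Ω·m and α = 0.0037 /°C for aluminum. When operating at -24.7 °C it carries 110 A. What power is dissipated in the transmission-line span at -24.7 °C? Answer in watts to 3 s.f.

A = π(d/2)² = π(5.6000e-03 m)² = 9.852e-05 m²
R₍20₎ = ρL/A = (2.55×10^-8)(2840)/(9.852e-05) = 0.7351 Ω
R₍-24.7₎ = R₍20₎(1 + αΔT) = 0.7351 × (1 + 0.0037×-44.7) = 0.6135 Ω
P = I²R = (110)² × 0.6135 = 7420 W

7420 W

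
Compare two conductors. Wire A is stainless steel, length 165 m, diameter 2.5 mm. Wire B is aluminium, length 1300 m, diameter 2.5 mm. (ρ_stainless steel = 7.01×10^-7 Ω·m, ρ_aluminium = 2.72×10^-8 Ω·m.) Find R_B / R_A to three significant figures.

0.306

R ∝ ρL/d², so R_B/R_A = (ρ_B/ρ_A) × (L_B/L_A)
= (2.72×10^-8/7.01×10^-7) × (1300/165) = 0.306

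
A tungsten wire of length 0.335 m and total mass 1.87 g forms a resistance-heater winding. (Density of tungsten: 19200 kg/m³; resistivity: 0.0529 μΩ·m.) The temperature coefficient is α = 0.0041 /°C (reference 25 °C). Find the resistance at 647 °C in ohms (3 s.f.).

0.216 Ω

ρ = 0.0529 μΩ·m = 5.29×10^-8 Ω·m
A = m/(density·L) = 0.00187/(19200×0.335) = 2.9073e-07 m²
R = ρL/A = (5.29×10^-8)(0.335)/(2.9073e-07) = 0.06095 Ω
R(647 °C) = 0.06095 × (1 + 0.0041×622) = 0.216 Ω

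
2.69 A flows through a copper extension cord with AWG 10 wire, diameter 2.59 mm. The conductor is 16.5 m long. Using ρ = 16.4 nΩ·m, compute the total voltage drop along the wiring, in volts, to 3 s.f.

ρ = 16.4 nΩ·m = 1.64×10^-8 Ω·m
A = π(2.59/2 mm)² = π(1.2950e-03 m)² = 5.269e-06 m²
R = ρL/A = (1.64×10^-8)(16.5)/(5.269e-06) = 0.05136 Ω
V = IR = 2.69 × 0.05136 = 0.138 V

0.138 V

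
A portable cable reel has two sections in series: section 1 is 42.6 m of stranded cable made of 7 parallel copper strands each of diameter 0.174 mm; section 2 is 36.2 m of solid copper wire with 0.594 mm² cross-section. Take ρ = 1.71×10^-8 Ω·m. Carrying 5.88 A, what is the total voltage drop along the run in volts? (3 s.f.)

31.9 V

Section 1: A_strand = π(8.7000e-05)² = 2.378e-08 m²; R₁ = ρL/(N·A_s) = (1.71×10^-8)(42.6)/(7×2.378e-08) = 4.376 Ω
Section 2: A = 0.594 mm² = 5.940e-07 m²
R₂ = (1.71×10^-8)(36.2)/(5.940e-07) = 1.042 Ω
R = R₁ + R₂ = 5.419 Ω
V = IR = 5.88 × 5.419 = 31.9 V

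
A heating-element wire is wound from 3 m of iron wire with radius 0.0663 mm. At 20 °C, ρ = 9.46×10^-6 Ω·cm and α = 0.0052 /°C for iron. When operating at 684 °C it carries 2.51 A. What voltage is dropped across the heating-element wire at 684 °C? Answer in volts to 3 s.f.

ρ = 9.46×10^-6 Ω·cm = 9.46×10^-8 Ω·m
A = πr² = π(6.6300e-05 m)² = 1.381e-08 m²
R₍20₎ = ρL/A = (9.46×10^-8)(3)/(1.381e-08) = 20.55 Ω
R₍684₎ = R₍20₎(1 + αΔT) = 20.55 × (1 + 0.0052×664) = 91.51 Ω
V = IR = 2.51 × 91.51 = 230 V

230 V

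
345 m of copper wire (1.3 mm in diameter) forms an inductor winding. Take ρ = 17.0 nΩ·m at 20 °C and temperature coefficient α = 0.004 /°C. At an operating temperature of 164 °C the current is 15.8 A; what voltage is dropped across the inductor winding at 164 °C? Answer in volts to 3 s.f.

ρ = 17.0 nΩ·m = 1.70×10^-8 Ω·m
A = π(d/2)² = π(6.5000e-04 m)² = 1.327e-06 m²
R₍20₎ = ρL/A = (1.70×10^-8)(345)/(1.327e-06) = 4.419 Ω
R₍164₎ = R₍20₎(1 + αΔT) = 4.419 × (1 + 0.004×144) = 6.964 Ω
V = IR = 15.8 × 6.964 = 110 V

110 V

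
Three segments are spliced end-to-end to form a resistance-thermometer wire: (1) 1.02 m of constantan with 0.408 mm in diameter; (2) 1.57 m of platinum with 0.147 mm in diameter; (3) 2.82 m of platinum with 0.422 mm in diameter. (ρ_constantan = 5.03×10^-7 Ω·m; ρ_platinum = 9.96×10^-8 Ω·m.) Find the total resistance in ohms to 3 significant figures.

15.1 Ω

Seg 1: A = π(d/2)² = π(2.0400e-04 m)² = 1.307e-07 m²
R_1 = (5.03×10^-7)(1.02)/(1.307e-07) = 3.924 Ω
Seg 2: A = π(d/2)² = π(7.3500e-05 m)² = 1.697e-08 m²
R_2 = (9.96×10^-8)(1.57)/(1.697e-08) = 9.214 Ω
Seg 3: A = π(d/2)² = π(2.1100e-04 m)² = 1.399e-07 m²
R_3 = (9.96×10^-8)(2.82)/(1.399e-07) = 2.008 Ω
R_total = R_1 + R_2 + R_3 = 15.1 Ω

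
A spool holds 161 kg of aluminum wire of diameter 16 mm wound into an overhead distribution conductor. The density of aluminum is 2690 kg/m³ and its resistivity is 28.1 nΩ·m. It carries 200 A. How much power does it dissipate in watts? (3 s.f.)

1660 W

ρ = 28.1 nΩ·m = 2.81×10^-8 Ω·m
A = π(d/2)² = π(8.0000e-03 m)² = 2.0106e-04 m²
L = m/(density·A) = 161/(2690×2.0106e-04) = 297.7 m
R = ρL/A = (2.81×10^-8)(297.7)/(2.0106e-04) = 0.0416 Ω
P = I²R = (200)² × 0.0416 = 1660 W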